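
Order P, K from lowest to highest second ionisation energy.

P < K

Consider each +1 ion: P⁺ still has 4 valence electrons; K⁺ is the bare [Ar] core.
Core electrons are held far more tightly than valence electrons, so K tops the IE_2 order.
Tabulated IE_2 (kJ/mol): P 1907, K 3052.
Hence IE_2: P < K.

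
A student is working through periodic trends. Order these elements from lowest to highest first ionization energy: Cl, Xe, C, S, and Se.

C is in period 2, group 14; S is in period 3, group 16; Cl is in period 3, group 17; Se is in period 4, group 16; Xe is in period 5, group 18.
Across a period the outer electron is held more tightly (higher IE₁); down a group it sits in a higher shell, more shielded, and comes off more easily.
Here both period and group differ, so the two effects have to be weighed against each other.
S > Se: they share group 16; the group trend gives S the larger value.
C > S: period and group pull opposite ways; the down-group shift dominates (1086 vs 1000 kJ/mol).
Xe > C: the two effects oppose for this pair; the across-period effect wins (1170 vs 1086 kJ/mol).
Cl > Xe: period and group pull opposite ways; the down-group shift dominates (1251 vs 1170 kJ/mol).
Approximate values (kJ/mol): C 1086, S 1000, Cl 1251, Se 941, Xe 1170.
So from lowest to highest: Se < S < C < Xe < Cl.

Se < S < C < Xe < Cl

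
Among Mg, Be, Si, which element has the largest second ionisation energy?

Be

Consider each +1 ion: Mg⁺ still has 1 valence electron; Be⁺ still has 1 valence electron; Si⁺ still has 3 valence electrons.
All are still removing valence electrons, so compare the +1 ions as you would atoms: IE_2 generally rises across a period (higher Z_eff) and falls down a group (larger shell), subject to the usual subshell exceptions.
Valence configurations: Mg⁺ [Ne]3s¹, Be⁺ [He]2s¹, Si⁺ [Ne]3s²3p¹.
Approximate IE_2 values (kJ/mol): Mg 1451, Be 1757, Si 1577.
Hence IE_2: Mg < Si < Be.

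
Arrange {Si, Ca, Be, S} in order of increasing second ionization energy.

Ca < Si < Be < S

Consider each +1 ion: Si⁺ still has 3 valence electrons; Ca⁺ still has 1 valence electron; Be⁺ still has 1 valence electron; S⁺ still has 5 valence electrons.
All are still removing valence electrons, so compare the +1 ions as you would atoms: IE_2 generally rises across a period (higher Z_eff) and falls down a group (larger shell), subject to the usual subshell exceptions.
Valence configurations: Si⁺ [Ne]3s²3p¹, Ca⁺ [Ar]4s¹, Be⁺ [He]2s¹, S⁺ [Ne]3s²3p³.
Tabulated IE_2 (kJ/mol): Si 1577, Ca 1145, Be 1757, S 2252.
So the second ionization energies run Ca < Si < Be < S.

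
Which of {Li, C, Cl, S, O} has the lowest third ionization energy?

IE_3 is the cost of taking one more electron from the +2 cation: Li²⁺ is already 1 electron into the core; C²⁺ still has 2 valence electrons; Cl²⁺ still has 5 valence electrons; S²⁺ still has 4 valence electrons; O²⁺ still has 4 valence electrons.
Breaking into a closed-shell core is much more expensive than removing a leftover valence electron — Li has the largest IE_3 here.
Valence configurations: C²⁺ [He]2s², Cl²⁺ [Ne]3s²3p³, S²⁺ [Ne]3s²3p², O²⁺ [He]2s²2p².
The numbers (kJ/mol): Li 11815, C 4620, Cl 3822, S 3357, O 5300.
Putting it together, IE_3: S < Cl < C < O < Li.

S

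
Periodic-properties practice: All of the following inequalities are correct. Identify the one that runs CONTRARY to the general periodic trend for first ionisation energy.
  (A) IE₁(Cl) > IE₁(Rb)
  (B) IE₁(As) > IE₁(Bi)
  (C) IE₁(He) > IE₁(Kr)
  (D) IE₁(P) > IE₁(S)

The general trend: first ionisation energy increases across a period and decreases down a group.
(A) Cl (period 3, group 17) vs Rb (period 5, group 1): the stated order agrees with the simple trend.
(B) As (period 4, group 15) vs Bi (period 6, group 15): the stated order agrees with the simple trend.
(C) He (period 1, group 18) vs Kr (period 4, group 18): the stated order agrees with the simple trend.
(D) P (period 3, group 15) vs S (period 3, group 16): the stated order contradicts the simple trend.
The exception is (D): S (3p⁴) ionizes more easily than half-filled P (3p³) because the paired 3p electron in S is pushed out by e⁻–e⁻ repulsion.

(D)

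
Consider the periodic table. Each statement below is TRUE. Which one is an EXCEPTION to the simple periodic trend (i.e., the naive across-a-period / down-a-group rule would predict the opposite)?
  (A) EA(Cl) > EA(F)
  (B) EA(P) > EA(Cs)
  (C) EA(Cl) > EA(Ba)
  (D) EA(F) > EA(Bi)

(A)

The general trend: electron affinity increases across a period and decreases down a group.
(A) Cl (period 3, group 17) vs F (period 2, group 17): the stated order contradicts the simple trend.
(B) P (period 3, group 15) vs Cs (period 6, group 1): the stated order agrees with the simple trend.
(C) Cl (period 3, group 17) vs Ba (period 6, group 2): the stated order agrees with the simple trend.
(D) F (period 2, group 17) vs Bi (period 6, group 15): the stated order agrees with the simple trend.
The exception is (A): F's small 2p subshell makes the incoming electron feel strong e⁻–e⁻ repulsion, so Cl actually releases more energy on gaining an electron.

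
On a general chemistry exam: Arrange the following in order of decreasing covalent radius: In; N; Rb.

Rb > In > N

N is in period 2, group 15; Rb is in period 5, group 1; In is in period 5, group 13.
Moving right in a period, electrons are added to the same shell under a stronger nuclear pull, so atoms get smaller; moving down, a new shell is opened and atoms get larger.
These span different periods and groups, so the two trends combine.
In > N: relative to N, both the across-period and down-group shifts push In's atomic radius up.
Rb > In: Rb lies to the left of In in period 5, so the across-period effect alone puts Rb larger.
Approximate values (pm): N 71, Rb 210, In 142.
So from largest to smallest: Rb > In > N.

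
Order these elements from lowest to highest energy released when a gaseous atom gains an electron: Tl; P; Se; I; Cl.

P is in period 3, group 15; Cl is in period 3, group 17; Se is in period 4, group 16; I is in period 5, group 17; Tl is in period 6, group 13.
Electron affinity generally becomes more exothermic across a period toward the halogens and less exothermic down a group.
Neither a single period nor a single group — weigh both effects.
P > Tl: relative to Tl, both the across-period and down-group shifts push P's electron affinity up.
Se > P: the two effects oppose for this pair; the across-period effect wins (195 vs 72 kJ/mol).
I > Se: the two effects oppose for this pair; the across-period effect wins (295 vs 195 kJ/mol).
Cl > I: Cl sits above I in group 17, so the down-group effect alone puts Cl higher.
Tabulated electron affinity (kJ/mol): P 72, Cl 349, Se 195, I 295, Tl 19.
So from lowest to highest: Tl < P < Se < I < Cl.

Tl < P < Se < I < Cl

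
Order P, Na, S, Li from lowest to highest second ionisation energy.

P < S < Na < Li

After 1 electron has been removed, what remains? P⁺ still has 4 valence electrons; Na⁺ is the bare [Ne] core; S⁺ still has 5 valence electrons; Li⁺ is the bare [He] core.
Breaking into a closed-shell core is much more expensive than removing a leftover valence electron — Na and Li have the largest IE_2 here.
Valence configurations: P⁺ [Ne]3s²3p², S⁺ [Ne]3s²3p³.
Approximate IE_2 values (kJ/mol): P 1907, Na 4562, S 2252, Li 7298.
Putting it together, IE_2: P < S < Na < Li.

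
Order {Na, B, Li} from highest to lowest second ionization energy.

Li, Na, B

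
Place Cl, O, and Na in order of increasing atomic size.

O < Cl < Na

O is in period 2, group 16; Na is in period 3, group 1; Cl is in period 3, group 17.
Atomic radius shrinks across a period as nuclear charge pulls the same shell inward, and grows down a group as new shells are added.
Here both period and group differ, so the two effects have to be weighed against each other.
Cl > O: period and group pull opposite ways; the down-group shift dominates (99 vs 63 pm).
Na > Cl: Na lies to the left of Cl in period 3, so the across-period effect alone puts Na larger.
Approximate values (pm): O 63, Na 155, Cl 99.
So from smallest to largest: O < Cl < Na.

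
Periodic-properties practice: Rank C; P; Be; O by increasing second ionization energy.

Consider each +1 ion: C⁺ still has 3 valence electrons; P⁺ still has 4 valence electrons; Be⁺ still has 1 valence electron; O⁺ still has 5 valence electrons.
All are still removing valence electrons, so compare the +1 ions as you would atoms: IE_2 generally rises across a period (higher Z_eff) and falls down a group (larger shell), subject to the usual subshell exceptions.
Valence configurations: C⁺ [He]2s²2p¹, P⁺ [Ne]3s²3p², Be⁺ [He]2s¹, O⁺ [He]2s²2p³.
Tabulated IE_2 (kJ/mol): C 2353, P 1907, Be 1757, O 3388.
Overall IE_2 order: Be < P < C < O.

Be, P, C, O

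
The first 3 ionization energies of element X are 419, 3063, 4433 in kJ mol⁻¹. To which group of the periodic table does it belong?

Group 1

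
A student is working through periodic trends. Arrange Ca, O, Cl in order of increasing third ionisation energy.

The third ionization energy removes an electron from the +2 ion. For each element: Ca²⁺ is the bare [Ar] core; O²⁺ still has 4 valence electrons; Cl²⁺ still has 5 valence electrons.
Usually core removal costs more than valence removal, but here the competition is close: a tightly held n=2 valence electron can cost more to remove than an n=3 core electron, so the actual values have to decide it.
Valence configurations: O²⁺ [He]2s²2p², Cl²⁺ [Ne]3s²3p³.
The numbers (kJ/mol): Ca 4912, O 5300, Cl 3822.
Hence IE_3: Cl < Ca < O.

Cl < Ca < O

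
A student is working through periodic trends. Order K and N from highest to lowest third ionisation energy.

N, K

The third ionization energy removes an electron from the +2 ion. For each element: K²⁺ is already 1 electron into the core; N²⁺ still has 3 valence electrons.
Usually core removal costs more than valence removal, but here the competition is close: a tightly held n=2 valence electron can cost more to remove than an n=3 core electron, so the actual values have to decide it.
Tabulated IE_3 (kJ/mol): K 4420, N 4578.
Overall IE_3 order: K < N.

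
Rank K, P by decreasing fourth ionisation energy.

K > P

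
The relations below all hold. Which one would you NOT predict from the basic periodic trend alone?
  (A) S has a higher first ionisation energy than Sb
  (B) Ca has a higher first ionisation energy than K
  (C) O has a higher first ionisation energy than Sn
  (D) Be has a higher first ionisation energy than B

(D)

The general trend: first ionisation energy increases across a period and decreases down a group.
(A) S (period 3, group 16) vs Sb (period 5, group 15): the stated order agrees with the simple trend.
(B) Ca (period 4, group 2) vs K (period 4, group 1): the stated order agrees with the simple trend.
(C) O (period 2, group 16) vs Sn (period 5, group 14): the stated order agrees with the simple trend.
(D) Be (period 2, group 2) vs B (period 2, group 13): the stated order contradicts the simple trend.
The exception is (D): removing B's lone 2p electron is easier than breaking Be's filled 2s².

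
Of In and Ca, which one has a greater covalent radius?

Ca is in period 4, group 2; In is in period 5, group 13.
Atomic radius shrinks across a period as nuclear charge pulls the same shell inward, and grows down a group as new shells are added.
These span different periods and groups, so the two trends combine.
Ca > In: the two effects oppose for this pair; the across-period effect wins (171 vs 142 pm).
For reference (pm): Ca 171, In 142.
So Ca has the greater covalent radius (Ca > In).

Ca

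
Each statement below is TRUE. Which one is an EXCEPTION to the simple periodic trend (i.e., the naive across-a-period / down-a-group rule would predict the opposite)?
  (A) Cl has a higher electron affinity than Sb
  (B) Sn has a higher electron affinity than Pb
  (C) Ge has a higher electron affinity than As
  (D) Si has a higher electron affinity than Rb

The general trend: electron affinity increases across a period and decreases down a group.
(A) Cl (period 3, group 17) vs Sb (period 5, group 15): the stated order agrees with the simple trend.
(B) Sn (period 5, group 14) vs Pb (period 6, group 14): the stated order agrees with the simple trend.
(C) Ge (period 4, group 14) vs As (period 4, group 15): the stated order contradicts the simple trend.
(D) Si (period 3, group 14) vs Rb (period 5, group 1): the stated order agrees with the simple trend.
The exception is (C): adding an electron to As's half-filled 4p³ is unfavourable, so Ge (4p²) has the more exothermic EA.

(C)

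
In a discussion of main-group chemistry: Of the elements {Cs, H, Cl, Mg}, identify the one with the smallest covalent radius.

H

Across a period the added protons contract the valence shell; down a group each new principal shell makes the atom larger.
Here both period and group differ, so the two effects have to be weighed against each other.
Cl > H: period and group pull opposite ways; the down-group shift dominates (99 vs 32 pm).
Mg > Cl: Mg lies to the left of Cl in period 3, so the across-period effect alone puts Mg larger.
Cs > Mg: relative to Mg, both the across-period and down-group shifts push Cs's atomic radius up.
For reference (pm): H 32, Mg 139, Cl 99, Cs 232.
The smallest covalent radius among these belongs to H.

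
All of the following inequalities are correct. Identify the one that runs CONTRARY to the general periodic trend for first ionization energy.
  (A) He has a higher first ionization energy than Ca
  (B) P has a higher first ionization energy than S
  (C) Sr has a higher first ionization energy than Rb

The general trend: first ionization energy increases across a period and decreases down a group.
(A) He (period 1, group 18) vs Ca (period 4, group 2): the stated order agrees with the simple trend.
(B) P (period 3, group 15) vs S (period 3, group 16): the stated order contradicts the simple trend.
(C) Sr (period 5, group 2) vs Rb (period 5, group 1): the stated order agrees with the simple trend.
The exception is (B): S (3p⁴) ionizes more easily than half-filled P (3p³) because the paired 3p electron in S is pushed out by e⁻–e⁻ repulsion.

(B)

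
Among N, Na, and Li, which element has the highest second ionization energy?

Li

Consider each +1 ion: N⁺ still has 4 valence electrons; Na⁺ is the bare [Ne] core; Li⁺ is the bare [He] core.
Breaking into a closed-shell core is much more expensive than removing a leftover valence electron — Na and Li have the largest IE_2 here.
Tabulated IE_2 (kJ/mol): N 2856, Na 4562, Li 7298.
So the second ionization energies run N < Na < Li.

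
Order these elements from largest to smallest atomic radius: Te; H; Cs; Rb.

Moving right in a period, electrons are added to the same shell under a stronger nuclear pull, so atoms get smaller; moving down, a new shell is opened and atoms get larger.
These span different periods and groups, so the two trends combine.
Te > H: period and group pull opposite ways; the down-group shift dominates (136 vs 32 pm).
Rb > Te: Rb lies to the left of Te in period 5, so the across-period effect alone puts Rb larger.
Cs > Rb: they share group 1; the group trend gives Cs the larger value.
Tabulated atomic radius (pm): H 32, Rb 210, Te 136, Cs 232.
So from largest to smallest: Cs > Rb > Te > H.

Cs > Rb > Te > H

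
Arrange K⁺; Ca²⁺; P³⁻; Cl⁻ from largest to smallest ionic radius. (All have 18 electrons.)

P³⁻ > Cl⁻ > K⁺ > Ca²⁺

All of these have 18 electrons, so size is governed by nuclear charge alone: the more protons, the stronger the pull on the same electron cloud, and the smaller the ion.
Nuclear charges: Ca²⁺ (Z=20), K⁺ (Z=19), Cl⁻ (Z=17), P³⁻ (Z=15).
Largest to smallest: P³⁻ > Cl⁻ > K⁺ > Ca²⁺.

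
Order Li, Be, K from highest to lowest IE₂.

Li > K > Be

The second ionization energy removes an electron from the +1 ion. For each element: Li⁺ is the bare [He] core; Be⁺ still has 1 valence electron; K⁺ is the bare [Ar] core.
Pulling an electron out of a noble-gas core costs far more than removing a remaining valence electron, so K and Li sit at the high end of IE_2.
The numbers (kJ/mol): Li 7298, Be 1757, K 3052.
Putting it together, IE_2: Be < K < Li.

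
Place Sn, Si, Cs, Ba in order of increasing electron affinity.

Si is in period 3, group 14; Sn is in period 5, group 14; Cs is in period 6, group 1; Ba is in period 6, group 2.
EA tends to increase across a period and decrease down a group, though the pattern is less regular than for IE or radius.
Neither a single period nor a single group — weigh both effects.
Cs > Ba: this pair runs against the simple trend — see the exception note.
Sn > Cs: both effects reinforce here, so Sn is clearly the higher of the two.
Si > Sn: they share group 14; the group trend gives Si the larger value.
Note the exception: Cs has a higher electron affinity than Ba, contrary to the simple trend — adding an electron to Ba (ns²) has to open a new, higher-energy np subshell, which is unfavourable.
Tabulated electron affinity (kJ/mol): Si 134, Sn 107, Cs 46, Ba 14.
So from lowest to highest: Ba < Cs < Sn < Si.

Ba < Cs < Sn < Si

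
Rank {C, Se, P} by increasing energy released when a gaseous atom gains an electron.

P < C < Se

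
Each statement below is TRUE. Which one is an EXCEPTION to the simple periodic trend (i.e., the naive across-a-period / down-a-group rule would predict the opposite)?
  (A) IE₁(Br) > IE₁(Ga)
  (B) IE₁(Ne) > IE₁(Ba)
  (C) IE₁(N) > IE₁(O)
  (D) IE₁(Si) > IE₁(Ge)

The general trend: first ionization energy increases across a period and decreases down a group.
(A) Br (period 4, group 17) vs Ga (period 4, group 13): the stated order agrees with the simple trend.
(B) Ne (period 2, group 18) vs Ba (period 6, group 2): the stated order agrees with the simple trend.
(C) N (period 2, group 15) vs O (period 2, group 16): the stated order contradicts the simple trend.
(D) Si (period 3, group 14) vs Ge (period 4, group 14): the stated order agrees with the simple trend.
The exception is (C): pairing an electron in O's 2p⁴ costs repulsion energy, so O ionizes more easily than half-filled N (2p³).

(C)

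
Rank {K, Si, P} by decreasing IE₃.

K > Si > P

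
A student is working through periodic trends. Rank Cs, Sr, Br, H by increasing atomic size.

H, Br, Sr, Cs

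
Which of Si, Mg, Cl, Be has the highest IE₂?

After 1 electron has been removed, what remains? Si⁺ still has 3 valence electrons; Mg⁺ still has 1 valence electron; Cl⁺ still has 6 valence electrons; Be⁺ still has 1 valence electron.
All are still removing valence electrons, so compare the +1 ions as you would atoms: IE_2 generally rises across a period (higher Z_eff) and falls down a group (larger shell), subject to the usual subshell exceptions.
Valence configurations: Si⁺ [Ne]3s²3p¹, Mg⁺ [Ne]3s¹, Cl⁺ [Ne]3s²3p⁴, Be⁺ [He]2s¹.
Approximate IE_2 values (kJ/mol): Si 1577, Mg 1451, Cl 2298, Be 1757.
Overall IE_2 order: Mg < Si < Be < Cl.

Cl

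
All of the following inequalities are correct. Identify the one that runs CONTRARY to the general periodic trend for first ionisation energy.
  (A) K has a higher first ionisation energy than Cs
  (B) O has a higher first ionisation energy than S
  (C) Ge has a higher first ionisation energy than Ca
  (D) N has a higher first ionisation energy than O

(D)

The general trend: first ionisation energy increases across a period and decreases down a group.
(A) K (period 4, group 1) vs Cs (period 6, group 1): the stated order agrees with the simple trend.
(B) O (period 2, group 16) vs S (period 3, group 16): the stated order agrees with the simple trend.
(C) Ge (period 4, group 14) vs Ca (period 4, group 2): the stated order agrees with the simple trend.
(D) N (period 2, group 15) vs O (period 2, group 16): the stated order contradicts the simple trend.
The exception is (D): pairing an electron in O's 2p⁴ costs repulsion energy, so O ionizes more easily than half-filled N (2p³).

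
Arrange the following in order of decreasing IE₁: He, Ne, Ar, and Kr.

He > Ne > Ar > Kr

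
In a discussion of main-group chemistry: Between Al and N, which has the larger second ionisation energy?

The second ionization energy removes an electron from the +1 ion. For each element: Al⁺ still has 2 valence electrons; N⁺ still has 4 valence electrons.
All are still removing valence electrons, so compare the +1 ions as you would atoms: IE_2 generally rises across a period (higher Z_eff) and falls down a group (larger shell), subject to the usual subshell exceptions.
Valence configurations: Al⁺ [Ne]3s², N⁺ [He]2s²2p².
Tabulated IE_2 (kJ/mol): Al 1817, N 2856.
So the second ionization energies run Al < N.

N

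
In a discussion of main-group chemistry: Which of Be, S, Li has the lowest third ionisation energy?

S

IE_3 is the cost of taking one more electron from the +2 cation: Be²⁺ is the bare [He] core; S²⁺ still has 4 valence electrons; Li²⁺ is already 1 electron into the core.
Pulling an electron out of a noble-gas core costs far more than removing a remaining valence electron, so Li and Be sit at the high end of IE_3.
The numbers (kJ/mol): Be 14849, S 3357, Li 11815.
Putting it together, IE_3: S < Li < Be.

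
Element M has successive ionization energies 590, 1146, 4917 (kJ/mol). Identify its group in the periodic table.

Look for the largest jump between consecutive ionization energies: IE3/IE2 ≈ 4.3, far larger than any earlier ratio.
That jump marks the point where a core electron is being removed. So the atom has 2 valence electrons.
A main-group element with 2 valence electrons is in group 2.

Group 2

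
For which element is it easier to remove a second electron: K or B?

B

Consider each +1 ion: K⁺ is the bare [Ar] core; B⁺ still has 2 valence electrons.
Core electrons are held far more tightly than valence electrons, so K tops the IE_2 order.
Approximate IE_2 values (kJ/mol): K 3052, B 2427.
Overall IE_2 order: B < K.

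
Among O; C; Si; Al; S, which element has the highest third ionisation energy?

O

Consider each +2 ion: O²⁺ still has 4 valence electrons; C²⁺ still has 2 valence electrons; Si²⁺ still has 2 valence electrons; Al²⁺ still has 1 valence electron; S²⁺ still has 4 valence electrons.
All are still removing valence electrons, so compare the +2 ions as you would atoms: IE_3 generally rises across a period (higher Z_eff) and falls down a group (larger shell), subject to the usual subshell exceptions.
Valence configurations: O²⁺ [He]2s²2p², C²⁺ [He]2s², Si²⁺ [Ne]3s², Al²⁺ [Ne]3s¹, S²⁺ [Ne]3s²3p².
Tabulated IE_3 (kJ/mol): O 5300, C 4620, Si 3232, Al 2745, S 3357.
Overall IE_3 order: Al < Si < S < C < O.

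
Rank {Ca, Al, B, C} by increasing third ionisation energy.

Al < B < C < Ca

Consider each +2 ion: Ca²⁺ is the bare [Ar] core; Al²⁺ still has 1 valence electron; B²⁺ still has 1 valence electron; C²⁺ still has 2 valence electrons.
Breaking into a closed-shell core is much more expensive than removing a leftover valence electron — Ca has the largest IE_3 here.
Valence configurations: Al²⁺ [Ne]3s¹, B²⁺ [He]2s¹, C²⁺ [He]2s².
Approximate IE_3 values (kJ/mol): Ca 4912, Al 2745, B 3660, C 4620.
Putting it together, IE_3: Al < B < C < Ca.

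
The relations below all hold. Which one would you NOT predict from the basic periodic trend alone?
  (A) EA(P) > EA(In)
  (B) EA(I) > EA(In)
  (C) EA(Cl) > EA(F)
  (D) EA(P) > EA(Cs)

The general trend: electron affinity increases across a period and decreases down a group.
(A) P (period 3, group 15) vs In (period 5, group 13): the stated order agrees with the simple trend.
(B) I (period 5, group 17) vs In (period 5, group 13): the stated order agrees with the simple trend.
(C) Cl (period 3, group 17) vs F (period 2, group 17): the stated order contradicts the simple trend.
(D) P (period 3, group 15) vs Cs (period 6, group 1): the stated order agrees with the simple trend.
The exception is (C): F's small 2p subshell makes the incoming electron feel strong e⁻–e⁻ repulsion, so Cl actually releases more energy on gaining an electron.

(C)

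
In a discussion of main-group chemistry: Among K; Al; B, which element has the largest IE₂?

K

IE_2 is the cost of taking one more electron from the +1 cation: K⁺ is the bare [Ar] core; Al⁺ still has 2 valence electrons; B⁺ still has 2 valence electrons.
Core electrons are held far more tightly than valence electrons, so K tops the IE_2 order.
Valence configurations: Al⁺ [Ne]3s², B⁺ [He]2s².
Approximate IE_2 values (kJ/mol): K 3052, Al 1817, B 2427.
Hence IE_2: Al < B < K.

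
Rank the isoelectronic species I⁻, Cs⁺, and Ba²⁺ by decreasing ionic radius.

I⁻ > Cs⁺ > Ba²⁺

All of these have 54 electrons, so size is governed by nuclear charge alone: the more protons, the stronger the pull on the same electron cloud, and the smaller the ion.
Nuclear charges: Ba²⁺ (Z=56), Cs⁺ (Z=55), I⁻ (Z=53).
Largest to smallest: I⁻ > Cs⁺ > Ba²⁺.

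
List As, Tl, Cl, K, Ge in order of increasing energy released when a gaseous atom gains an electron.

Tl, K, As, Ge, Cl

Electron affinity generally becomes more exothermic across a period toward the halogens and less exothermic down a group.
Neither a single period nor a single group — weigh both effects.
K > Tl: period and group pull opposite ways; the down-group shift dominates (48 vs 19 kJ/mol).
As > K: As lies to the right of K in period 4, so the across-period effect alone puts As higher.
Ge > As: this pair runs against the simple trend — see the exception note.
Cl > Ge: both effects reinforce here, so Cl is clearly the higher of the two.
Note the exception: Ge has a higher electron affinity than As, contrary to the simple trend — adding an electron to As's half-filled 4p³ is unfavourable, so Ge (4p²) has the more exothermic EA.
Tabulated electron affinity (kJ/mol): Cl 349, K 48, Ge 119, As 78, Tl 19.
So from lowest to highest: Tl < K < As < Ge < Cl.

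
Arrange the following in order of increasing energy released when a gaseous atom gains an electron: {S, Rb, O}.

Rb < O < S

O is in period 2, group 16; S is in period 3, group 16; Rb is in period 5, group 1.
Atoms with high Z_eff and room in the valence shell (especially the halogens) have the most exothermic electron affinities.
Here both period and group differ, so the two effects have to be weighed against each other.
O > Rb: both effects reinforce here, so O is clearly the higher of the two.
S > O: this pair runs against the simple trend — see the exception note.
Note the exception: S has a higher electron affinity than O, contrary to the simple trend — the compact 2p subshell of O repels the added electron more than S's larger 3p does.
Approximate values (kJ/mol): O 141, S 200, Rb 47.
So from lowest to highest: Rb < O < S.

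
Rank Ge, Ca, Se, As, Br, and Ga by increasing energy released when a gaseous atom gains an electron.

Electron affinity generally becomes more exothermic across a period toward the halogens and less exothermic down a group.
All lie in period 4; the across-period trend (electron affinity increases left to right) applies, with the exception below.
Note the exception: Ge has a higher electron affinity than As, contrary to the simple trend — adding an electron to As's half-filled 4p³ is unfavourable, so Ge (4p²) has the more exothermic EA.
Tabulated electron affinity (kJ/mol): Ca 2, Ga 29, Ge 119, As 78, Se 195, Br 325.
So from lowest to highest: Ca < Ga < As < Ge < Se < Br.

Ca < Ga < As < Ge < Se < Br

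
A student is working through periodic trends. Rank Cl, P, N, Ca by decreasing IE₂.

Consider each +1 ion: Cl⁺ still has 6 valence electrons; P⁺ still has 4 valence electrons; N⁺ still has 4 valence electrons; Ca⁺ still has 1 valence electron.
All are still removing valence electrons, so compare the +1 ions as you would atoms: IE_2 generally rises across a period (higher Z_eff) and falls down a group (larger shell), subject to the usual subshell exceptions.
Valence configurations: Cl⁺ [Ne]3s²3p⁴, P⁺ [Ne]3s²3p², N⁺ [He]2s²2p², Ca⁺ [Ar]4s¹.
Tabulated IE_2 (kJ/mol): Cl 2298, P 1907, N 2856, Ca 1145.
Hence IE_2: Ca < P < Cl < N.

N, Cl, P, Ca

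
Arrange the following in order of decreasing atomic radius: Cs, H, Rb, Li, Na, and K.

H is in period 1, group 1; Li is in period 2, group 1; Na is in period 3, group 1; K is in period 4, group 1; Rb is in period 5, group 1; Cs is in period 6, group 1.
Across a period the added protons contract the valence shell; down a group each new principal shell makes the atom larger.
All are in group 1, so atomic radius increases down the group.
So from largest to smallest: Cs > Rb > K > Na > Li > H.

Cs > Rb > K > Na > Li > H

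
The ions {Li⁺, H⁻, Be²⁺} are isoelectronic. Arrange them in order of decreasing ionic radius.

All of these have 2 electrons, so size is governed by nuclear charge alone: the more protons, the stronger the pull on the same electron cloud, and the smaller the ion.
Nuclear charges: Be²⁺ (Z=4), Li⁺ (Z=3), H⁻ (Z=1).
Largest to smallest: H⁻ > Li⁺ > Be²⁺.

H⁻, Li⁺, Be²⁺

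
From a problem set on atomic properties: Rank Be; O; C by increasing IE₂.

Be < C < O

After 1 electron has been removed, what remains? Be⁺ still has 1 valence electron; O⁺ still has 5 valence electrons; C⁺ still has 3 valence electrons.
All are still removing valence electrons, so compare the +1 ions as you would atoms: IE_2 generally rises across a period (higher Z_eff) and falls down a group (larger shell), subject to the usual subshell exceptions.
Valence configurations: Be⁺ [He]2s¹, O⁺ [He]2s²2p³, C⁺ [He]2s²2p¹.
Approximate IE_2 values (kJ/mol): Be 1757, O 3388, C 2353.
Putting it together, IE_2: Be < C < O.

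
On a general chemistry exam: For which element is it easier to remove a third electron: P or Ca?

P

Consider each +2 ion: P²⁺ still has 3 valence electrons; Ca²⁺ is the bare [Ar] core.
Pulling an electron out of a noble-gas core costs far more than removing a remaining valence electron, so Ca sits at the high end of IE_3.
The numbers (kJ/mol): P 2914, Ca 4912.
So the third ionization energies run P < Ca.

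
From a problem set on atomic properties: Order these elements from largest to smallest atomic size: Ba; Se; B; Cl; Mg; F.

B is in period 2, group 13; F is in period 2, group 17; Mg is in period 3, group 2; Cl is in period 3, group 17; Se is in period 4, group 16; Ba is in period 6, group 2.
Across a period the added protons contract the valence shell; down a group each new principal shell makes the atom larger.
Neither a single period nor a single group — weigh both effects.
B > F: B lies to the left of F in period 2, so the across-period effect alone puts B larger.
Cl > B: period and group pull opposite ways; the down-group shift dominates (99 vs 85 pm).
Se > Cl: relative to Cl, both the across-period and down-group shifts push Se's atomic radius up.
Mg > Se: period and group pull opposite ways; the across-period shift dominates (139 vs 116 pm).
Ba > Mg: Ba sits below Mg in group 2, so the down-group effect alone puts Ba larger.
Approximate values (pm): B 85, F 64, Mg 139, Cl 99, Se 116, Ba 196.
So from largest to smallest: Ba > Mg > Se > Cl > B > F.

Ba, Mg, Se, Cl, B, F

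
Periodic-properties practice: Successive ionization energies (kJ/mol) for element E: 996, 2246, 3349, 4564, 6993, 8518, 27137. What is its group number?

Group 16

Look for the largest jump between consecutive ionization energies: IE7/IE6 ≈ 3.2, far larger than any earlier ratio.
That jump marks the point where a core electron is being removed. So the atom has 6 valence electrons.
A main-group element with 6 valence electrons is in group 16.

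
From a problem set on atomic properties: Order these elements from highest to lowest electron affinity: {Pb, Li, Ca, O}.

Li is in period 2, group 1; O is in period 2, group 16; Ca is in period 4, group 2; Pb is in period 6, group 14.
EA tends to increase across a period and decrease down a group, though the pattern is less regular than for IE or radius.
Here both period and group differ, so the two effects have to be weighed against each other.
Pb > Ca: period and group pull opposite ways; the across-period shift dominates (35 vs 2 kJ/mol).
Li > Pb: the two effects oppose for this pair; the down-group effect wins (60 vs 35 kJ/mol).
O > Li: O lies to the right of Li in period 2, so the across-period effect alone puts O higher.
For reference (kJ/mol): Li 60, O 141, Ca 2, Pb 35.
So from highest to lowest: O > Li > Pb > Ca.

O > Li > Pb > Ca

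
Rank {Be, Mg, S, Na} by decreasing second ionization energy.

The second ionization energy removes an electron from the +1 ion. For each element: Be⁺ still has 1 valence electron; Mg⁺ still has 1 valence electron; S⁺ still has 5 valence electrons; Na⁺ is the bare [Ne] core.
Core electrons are held far more tightly than valence electrons, so Na tops the IE_2 order.
Valence configurations: Be⁺ [He]2s¹, Mg⁺ [Ne]3s¹, S⁺ [Ne]3s²3p³.
The numbers (kJ/mol): Be 1757, Mg 1451, S 2252, Na 4562.
Putting it together, IE_2: Mg < Be < S < Na.

Na > S > Be > Mg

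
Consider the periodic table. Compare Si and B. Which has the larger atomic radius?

Si

Atomic radius shrinks across a period as nuclear charge pulls the same shell inward, and grows down a group as new shells are added.
These sit on a diagonal, where the across-period and down-group effects partly cancel.
Si > B: the two effects oppose for this pair; the down-group effect wins (116 vs 85 pm).
Approximate values (pm): B 85, Si 116.
So Si has the larger atomic radius (Si > B).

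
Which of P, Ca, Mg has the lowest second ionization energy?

Ca

IE_2 is the cost of taking one more electron from the +1 cation: P⁺ still has 4 valence electrons; Ca⁺ still has 1 valence electron; Mg⁺ still has 1 valence electron.
All are still removing valence electrons, so compare the +1 ions as you would atoms: IE_2 generally rises across a period (higher Z_eff) and falls down a group (larger shell), subject to the usual subshell exceptions.
Valence configurations: P⁺ [Ne]3s²3p², Ca⁺ [Ar]4s¹, Mg⁺ [Ne]3s¹.
The numbers (kJ/mol): P 1907, Ca 1145, Mg 1451.
Putting it together, IE_2: Ca < Mg < P.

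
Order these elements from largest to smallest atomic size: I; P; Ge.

I > Ge > P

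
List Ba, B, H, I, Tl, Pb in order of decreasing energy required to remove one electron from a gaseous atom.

H > I > B > Pb > Tl > Ba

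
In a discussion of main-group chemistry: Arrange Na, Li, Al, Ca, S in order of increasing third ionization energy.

After 2 electrons have been removed, what remains? Na²⁺ is already 1 electron into the core; Li²⁺ is already 1 electron into the core; Al²⁺ still has 1 valence electron; Ca²⁺ is the bare [Ar] core; S²⁺ still has 4 valence electrons.
Pulling an electron out of a noble-gas core costs far more than removing a remaining valence electron, so Ca, Na and Li sit at the high end of IE_3.
Valence configurations: Al²⁺ [Ne]3s¹, S²⁺ [Ne]3s²3p².
Tabulated IE_3 (kJ/mol): Na 6910, Li 11815, Al 2745, Ca 4912, S 3357.
Hence IE_3: Al < S < Ca < Na < Li.

Al < S < Ca < Na < Li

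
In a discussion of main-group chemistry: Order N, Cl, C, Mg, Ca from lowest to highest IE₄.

IE_4 is the cost of taking one more electron from the +3 cation: N³⁺ still has 2 valence electrons; Cl³⁺ still has 4 valence electrons; C³⁺ still has 1 valence electron; Mg³⁺ is already 1 electron into the core; Ca³⁺ is already 1 electron into the core.
Usually core removal costs more than valence removal, but here the competition is close: a tightly held n=2 valence electron can cost more to remove than an n=3 core electron, so the actual values have to decide it.
Valence configurations: N³⁺ [He]2s², Cl³⁺ [Ne]3s²3p², C³⁺ [He]2s¹.
Approximate IE_4 values (kJ/mol): N 7475, Cl 5159, C 6223, Mg 10543, Ca 6491.
So the fourth ionization energies run Cl < C < Ca < N < Mg.

Cl < C < Ca < N < Mg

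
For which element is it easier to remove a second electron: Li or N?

N

The second ionization energy removes an electron from the +1 ion. For each element: Li⁺ is the bare [He] core; N⁺ still has 4 valence electrons.
Core electrons are held far more tightly than valence electrons, so Li tops the IE_2 order.
Tabulated IE_2 (kJ/mol): Li 7298, N 2856.
Hence IE_2: N < Li.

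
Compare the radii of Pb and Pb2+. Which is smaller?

Pb2+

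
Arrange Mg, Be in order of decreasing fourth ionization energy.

Be, Mg

The fourth ionization energy removes an electron from the +3 ion. For each element: Mg³⁺ is already 1 electron into the core; Be³⁺ is already 1 electron into the core.
All of these are removing an electron from a noble-gas core or deeper; the smaller core (lower principal quantum number) is held far more tightly, and within a period the higher nuclear charge binds the same core more tightly.
Approximate IE_4 values (kJ/mol): Mg 10543, Be 21007.
Putting it together, IE_4: Mg < Be.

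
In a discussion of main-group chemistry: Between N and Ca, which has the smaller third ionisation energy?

The third ionization energy removes an electron from the +2 ion. For each element: N²⁺ still has 3 valence electrons; Ca²⁺ is the bare [Ar] core.
Core electrons are held far more tightly than valence electrons, so Ca tops the IE_3 order.
The numbers (kJ/mol): N 4578, Ca 4912.
Putting it together, IE_3: N < Ca.

N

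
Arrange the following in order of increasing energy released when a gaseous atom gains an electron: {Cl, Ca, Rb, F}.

F is in period 2, group 17; Cl is in period 3, group 17; Ca is in period 4, group 2; Rb is in period 5, group 1.
EA tends to increase across a period and decrease down a group, though the pattern is less regular than for IE or radius.
Here both period and group differ, so the two effects have to be weighed against each other.
Rb > Ca: this pair runs against the simple trend — see the exception note.
F > Rb: both effects reinforce here, so F is clearly the higher of the two.
Cl > F: this pair runs against the simple trend — see the exception note.
Note the exception: Rb has a higher electron affinity than Ca, contrary to the simple trend — adding an electron to Ca (ns²) has to open a new, higher-energy np subshell, which is unfavourable.
Note the exception: Cl has a higher electron affinity than F, contrary to the simple trend — F's small 2p subshell makes the incoming electron feel strong e⁻–e⁻ repulsion, so Cl actually releases more energy on gaining an electron.
For reference (kJ/mol): F 328, Cl 349, Ca 2, Rb 47.
So from lowest to highest: Ca < Rb < F < Cl.

Ca, Rb, F, Cl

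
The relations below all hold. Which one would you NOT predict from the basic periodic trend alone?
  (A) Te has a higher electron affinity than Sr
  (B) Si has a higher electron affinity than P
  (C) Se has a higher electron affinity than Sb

The general trend: electron affinity increases across a period and decreases down a group.
(A) Te (period 5, group 16) vs Sr (period 5, group 2): the stated order agrees with the simple trend.
(B) Si (period 3, group 14) vs P (period 3, group 15): the stated order contradicts the simple trend.
(C) Se (period 4, group 16) vs Sb (period 5, group 15): the stated order agrees with the simple trend.
The exception is (B): adding an electron to P's half-filled 3p³ is unfavourable, so Si (3p²) has the more exothermic EA.

(B)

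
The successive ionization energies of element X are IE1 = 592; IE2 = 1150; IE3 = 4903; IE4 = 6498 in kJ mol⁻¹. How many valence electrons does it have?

2

Look for the largest jump between consecutive ionization energies: IE3/IE2 ≈ 4.3, far larger than any earlier ratio.
That jump marks the point where a core electron is being removed. So the atom has 2 valence electrons.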